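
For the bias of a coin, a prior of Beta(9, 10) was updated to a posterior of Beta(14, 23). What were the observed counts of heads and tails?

A Beta(α, β) prior with s successes and f failures in binomial data gives a Beta(α+s, β+f) posterior.
Match parameters: s=14−9=5, f=23−10=13.

5 heads and 13 tails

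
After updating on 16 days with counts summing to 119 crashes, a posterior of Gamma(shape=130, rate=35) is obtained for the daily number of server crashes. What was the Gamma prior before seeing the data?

A Gamma(α, β) prior (rate parametrization) on a Poisson rate with n observations summing to S gives posterior Gamma(α+S, β+n).
So α = 130 − 119 = 11 and β = 35 − 16 = 19.

Gamma(shape=11, rate=19)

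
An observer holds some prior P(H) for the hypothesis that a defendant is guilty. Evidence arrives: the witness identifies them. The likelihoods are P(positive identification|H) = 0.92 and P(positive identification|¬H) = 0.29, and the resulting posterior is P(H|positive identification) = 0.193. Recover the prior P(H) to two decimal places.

P(H) = 0.07

In odds form, posterior odds = prior odds × likelihood ratio, so prior odds = posterior odds ÷ LR.
Posterior odds = 0.193/(1−0.193) = 0.2392. LR = 0.92/0.29 = 3.1724.
Prior odds = 0.2392/3.1724 = 0.0754, so P(H) = 0.0754/(1+0.0754) ≈ 0.07.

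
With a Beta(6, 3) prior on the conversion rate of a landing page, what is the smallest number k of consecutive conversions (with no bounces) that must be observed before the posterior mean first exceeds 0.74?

After k conversions and 0 bounces the posterior is Beta(6+k, 3), with mean (6+k)/(6+3+k).
Set (6+k)/(9+k) > 0.74 and solve: k > (0.74·9 − 6)/(1 − 0.74) = 2.538.
The smallest integer exceeding 2.538 is 3, and checking k=3: (9)/(12) = 0.7500 > 0.74.

k = 3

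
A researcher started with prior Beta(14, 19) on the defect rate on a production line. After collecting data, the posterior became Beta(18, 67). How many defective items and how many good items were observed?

4 defective items and 48 good items

A Beta(α, β) prior with s successes and f failures in binomial data gives a Beta(α+s, β+f) posterior.
Match parameters: s=18−14=4, f=67−19=48.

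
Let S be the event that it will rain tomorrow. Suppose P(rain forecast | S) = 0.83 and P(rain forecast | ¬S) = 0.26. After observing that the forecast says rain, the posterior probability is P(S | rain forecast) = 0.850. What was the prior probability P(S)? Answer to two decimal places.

In odds form, posterior odds = prior odds × likelihood ratio, so prior odds = posterior odds ÷ LR.
Posterior odds = 0.850/(1−0.850) = 5.6667. LR = 0.83/0.26 = 3.1923.
Prior odds = 5.6667/3.1923 = 1.7751, so P(S) = 1.7751/(1+1.7751) ≈ 0.64.

P(S) = 0.64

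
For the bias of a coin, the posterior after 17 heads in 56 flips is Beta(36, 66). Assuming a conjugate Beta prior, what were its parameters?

Under Beta–binomial conjugacy the posterior parameters are (a+s, b+f).
Subtract the data counts: 36−17=19, 66−39=27.

Beta(19, 27)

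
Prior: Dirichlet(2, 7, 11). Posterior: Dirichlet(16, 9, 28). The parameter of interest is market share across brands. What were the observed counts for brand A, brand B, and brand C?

For a Dirichlet(α) prior with multinomial counts c, the posterior is Dirichlet(α + c) componentwise.
Counts are posterior − prior componentwise: 16−2=14, 9−7=2, 28−11=17.

counts (14, 2, 17)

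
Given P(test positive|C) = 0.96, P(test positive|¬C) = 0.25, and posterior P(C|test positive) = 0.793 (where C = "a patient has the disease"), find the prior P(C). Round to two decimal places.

P(C) = 0.50

In odds form, posterior odds = prior odds × likelihood ratio, so prior odds = posterior odds ÷ LR.
Posterior odds = 0.793/(1−0.793) = 3.8309. LR = 0.96/0.25 = 3.8400.
Prior odds = 3.8309/3.8400 = 0.9976, so P(C) = 0.9976/(1+0.9976) ≈ 0.50.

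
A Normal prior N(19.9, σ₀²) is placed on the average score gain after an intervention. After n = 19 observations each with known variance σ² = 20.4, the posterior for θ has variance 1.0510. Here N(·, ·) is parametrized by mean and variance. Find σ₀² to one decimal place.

For the Normal–Normal model with known σ², precisions add: τ_n = τ₀ + n/σ².
So 1/σ₀² = 1/1.0510 − 19/20.4 = 0.951475 − 0.931373 = 0.020102.
Hence σ₀² = 1/0.020102 ≈ 49.7.

σ₀² = 49.7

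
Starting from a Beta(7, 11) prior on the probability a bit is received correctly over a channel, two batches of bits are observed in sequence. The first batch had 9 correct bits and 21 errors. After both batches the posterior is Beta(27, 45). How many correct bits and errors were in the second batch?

11 correct bits and 13 errors

Because Beta–binomial updating is additive in the counts, the combined data contributed (α_post−α_prior, β_post−β_prior) successes and failures.
Total across both batches: 27−7=20 correct bits, 45−11=34 errors.
Subtract the first batch: 20−9=11 correct bits and 34−21=13 errors.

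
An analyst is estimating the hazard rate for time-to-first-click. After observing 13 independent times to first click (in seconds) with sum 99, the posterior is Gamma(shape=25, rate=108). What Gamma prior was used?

Gamma–exponential conjugacy: posterior shape = α + n, posterior rate = β + Σtᵢ.
So α = 25 − 13 = 12 and β = 108 − 99 = 9.

Gamma(shape=12, rate=9)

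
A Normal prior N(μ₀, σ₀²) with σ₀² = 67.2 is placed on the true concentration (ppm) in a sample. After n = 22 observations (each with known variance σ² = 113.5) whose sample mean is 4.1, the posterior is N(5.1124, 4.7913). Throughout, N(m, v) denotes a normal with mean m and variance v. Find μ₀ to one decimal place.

With known observation variance, the Normal–Normal posterior has precision τ_n = τ₀ + n/σ² and mean μ_n = (τ₀μ₀ + (n/σ²)x̄)/τ_n.
Here τ₀ = 1/67.2 = 0.014881 and τ_data = 22/113.5 = 0.193833, so τ_n = 0.208714.
Rearranging for μ₀: μ₀ = (μ_n·τ_n − τ_data·x̄)/τ₀ = (5.1124·0.208714 − 0.193833·4.1) / 0.014881 = 0.272314/0.014881 ≈ 18.3.

μ₀ = 18.3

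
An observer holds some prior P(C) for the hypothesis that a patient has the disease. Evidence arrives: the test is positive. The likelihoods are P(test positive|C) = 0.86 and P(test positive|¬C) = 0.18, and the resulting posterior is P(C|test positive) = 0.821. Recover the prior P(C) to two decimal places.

P(C) = 0.49

Bayes' rule in odds form gives O(C|E) = O(C)·[P(E|C)/P(E|¬C)], hence O(C) = O(C|E)/LR.
Posterior odds = 0.821/(1−0.821) = 4.5866. LR = 0.86/0.18 = 4.7778.
Prior odds = 4.5866/4.7778 = 0.9600, so P(C) = 0.9600/(1+0.9600) ≈ 0.49.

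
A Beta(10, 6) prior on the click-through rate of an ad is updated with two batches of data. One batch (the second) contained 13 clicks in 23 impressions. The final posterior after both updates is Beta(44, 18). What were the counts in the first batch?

21 clicks and 2 non-clicks

Sequential conjugate updates are equivalent to a single update on the pooled data, so total successes = posterior α − prior α and total failures = posterior β − prior β.
Total across both batches: 44−10=34 clicks, 18−6=12 non-clicks.
Subtract the second batch: 34−13=21 clicks and 12−10=2 non-clicks.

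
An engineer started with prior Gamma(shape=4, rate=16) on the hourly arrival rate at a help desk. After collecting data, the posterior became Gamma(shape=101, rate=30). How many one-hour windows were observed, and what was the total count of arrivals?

Gamma–Poisson conjugacy: posterior shape = α + Σxᵢ, posterior rate = β + n.
Matching: Σxᵢ = 101 − 4 = 97 and n = 30 − 16 = 14.

n = 14 one-hour windows with total 97 arrivals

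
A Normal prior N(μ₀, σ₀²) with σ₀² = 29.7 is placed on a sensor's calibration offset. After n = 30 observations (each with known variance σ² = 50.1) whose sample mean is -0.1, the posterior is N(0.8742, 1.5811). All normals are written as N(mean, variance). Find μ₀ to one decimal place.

With known observation variance, the Normal–Normal posterior has precision τ_n = τ₀ + n/σ² and mean μ_n = (τ₀μ₀ + (n/σ²)x̄)/τ_n.
Here τ₀ = 1/29.7 = 0.033670 and τ_data = 30/50.1 = 0.598802, so τ_n = 0.632472.
Rearranging for μ₀: μ₀ = (μ_n·τ_n − τ_data·x̄)/τ₀ = (0.8742·0.632472 − 0.598802·-0.1) / 0.033670 = 0.612787/0.033670 ≈ 18.2.

μ₀ = 18.2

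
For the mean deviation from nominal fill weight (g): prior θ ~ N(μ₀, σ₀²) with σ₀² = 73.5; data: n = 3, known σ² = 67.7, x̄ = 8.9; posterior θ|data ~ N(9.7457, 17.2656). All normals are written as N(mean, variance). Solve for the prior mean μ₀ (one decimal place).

The posterior mean is a precision-weighted average: μ_n = (τ₀μ₀ + τ_data·x̄)/(τ₀+τ_data), with τ₀=1/σ₀² and τ_data=n/σ².
Here τ₀ = 1/73.5 = 0.013605 and τ_data = 3/67.7 = 0.044313, so τ_n = 0.057918.
Rearranging for μ₀: μ₀ = (μ_n·τ_n − τ_data·x̄)/τ₀ = (9.7457·0.057918 − 0.044313·8.9) / 0.013605 = 0.170066/0.013605 ≈ 12.5.

μ₀ = 12.5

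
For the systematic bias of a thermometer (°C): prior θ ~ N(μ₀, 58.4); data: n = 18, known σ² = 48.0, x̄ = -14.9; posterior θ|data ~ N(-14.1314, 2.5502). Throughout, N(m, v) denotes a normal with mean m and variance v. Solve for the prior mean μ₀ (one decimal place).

μ₀ = 2.7

The posterior mean is a precision-weighted average: μ_n = (τ₀μ₀ + τ_data·x̄)/(τ₀+τ_data), with τ₀=1/σ₀² and τ_data=n/σ².
Here τ₀ = 1/58.4 = 0.017123 and τ_data = 18/48.0 = 0.375000, so τ_n = 0.392123.
Rearranging for μ₀: μ₀ = (μ_n·τ_n − τ_data·x̄)/τ₀ = (-14.1314·0.392123 − 0.375000·-14.9) / 0.017123 = 0.046253/0.017123 ≈ 2.7.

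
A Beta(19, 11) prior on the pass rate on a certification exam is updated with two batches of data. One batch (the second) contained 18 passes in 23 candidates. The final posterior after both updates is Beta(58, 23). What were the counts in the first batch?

21 passes and 7 failures

Because Beta–binomial updating is additive in the counts, the combined data contributed (α_post−α_prior, β_post−β_prior) successes and failures.
Total across both batches: 58−19=39 passes, 23−11=12 failures.
Subtract the second batch: 39−18=21 passes and 12−5=7 failures.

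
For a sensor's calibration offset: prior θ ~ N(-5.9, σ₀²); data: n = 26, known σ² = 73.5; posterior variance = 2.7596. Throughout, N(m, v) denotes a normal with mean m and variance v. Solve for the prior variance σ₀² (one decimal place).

σ₀² = 115.9

For the Normal–Normal model with known σ², precisions add: τ_n = τ₀ + n/σ².
So 1/σ₀² = 1/2.7596 − 26/73.5 = 0.362371 − 0.353741 = 0.008630.
Hence σ₀² = 1/0.008630 ≈ 115.9.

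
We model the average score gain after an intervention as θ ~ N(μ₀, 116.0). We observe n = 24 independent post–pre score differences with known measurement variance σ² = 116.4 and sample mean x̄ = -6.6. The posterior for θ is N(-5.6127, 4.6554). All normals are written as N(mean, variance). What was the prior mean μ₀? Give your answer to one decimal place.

μ₀ = 18.0

The posterior mean is a precision-weighted average: μ_n = (τ₀μ₀ + τ_data·x̄)/(τ₀+τ_data), with τ₀=1/σ₀² and τ_data=n/σ².
Here τ₀ = 1/116.0 = 0.008621 and τ_data = 24/116.4 = 0.206186, so τ_n = 0.214807.
Rearranging for μ₀: μ₀ = (μ_n·τ_n − τ_data·x̄)/τ₀ = (-5.6127·0.214807 − 0.206186·-6.6) / 0.008621 = 0.155180/0.008621 ≈ 18.0.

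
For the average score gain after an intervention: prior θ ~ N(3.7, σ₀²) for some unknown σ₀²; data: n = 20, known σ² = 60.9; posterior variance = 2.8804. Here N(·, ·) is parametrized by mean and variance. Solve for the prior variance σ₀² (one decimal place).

Posterior precision equals prior precision plus data precision: 1/σ_n² = 1/σ₀² + n/σ².
So 1/σ₀² = 1/2.8804 − 20/60.9 = 0.347174 − 0.328407 = 0.018767.
Hence σ₀² = 1/0.018767 ≈ 53.3.

σ₀² = 53.3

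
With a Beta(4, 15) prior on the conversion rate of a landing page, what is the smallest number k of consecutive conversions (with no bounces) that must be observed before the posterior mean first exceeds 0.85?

k = 82

After k conversions and 0 bounces the posterior is Beta(4+k, 15), with mean (4+k)/(4+15+k).
Set (4+k)/(19+k) > 0.85 and solve: k > (0.85·19 − 4)/(1 − 0.85) = 81.000.
The smallest integer exceeding 81.000 is 82.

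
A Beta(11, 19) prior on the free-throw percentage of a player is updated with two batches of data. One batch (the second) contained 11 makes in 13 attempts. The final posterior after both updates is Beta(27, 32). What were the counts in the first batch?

5 makes and 11 misses

Because Beta–binomial updating is additive in the counts, the combined data contributed (α_post−α_prior, β_post−β_prior) successes and failures.
Total across both batches: 27−11=16 makes, 32−19=13 misses.
Subtract the second batch: 16−11=5 makes and 13−2=11 misses.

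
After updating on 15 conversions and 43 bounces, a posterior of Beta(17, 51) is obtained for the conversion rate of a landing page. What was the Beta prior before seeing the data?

Beta(2, 8)

Under Beta–binomial conjugacy the posterior parameters are (a+s, b+f).
So a = 17 − 15 = 2 and b = 51 − 43 = 8.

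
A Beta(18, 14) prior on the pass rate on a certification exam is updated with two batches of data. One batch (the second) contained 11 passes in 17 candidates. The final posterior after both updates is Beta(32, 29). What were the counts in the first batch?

Sequential conjugate updates are equivalent to a single update on the pooled data, so total successes = posterior α − prior α and total failures = posterior β − prior β.
Total across both batches: 32−18=14 passes, 29−14=15 failures.
Subtract the second batch: 14−11=3 passes and 15−6=9 failures.

3 passes and 9 failures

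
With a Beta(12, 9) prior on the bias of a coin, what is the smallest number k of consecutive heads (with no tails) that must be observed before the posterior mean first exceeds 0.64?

k = 5

After k heads and 0 tails the posterior is Beta(12+k, 9), with mean (12+k)/(12+9+k).
Set (12+k)/(21+k) > 0.64 and solve: k > (0.64·21 − 12)/(1 − 0.64) = 4.000.
The smallest integer exceeding 4.000 is 5, and checking k=5: (17)/(26) = 0.6538 > 0.64.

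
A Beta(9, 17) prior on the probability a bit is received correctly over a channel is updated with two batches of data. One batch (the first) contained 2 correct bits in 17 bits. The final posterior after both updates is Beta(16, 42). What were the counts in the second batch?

Because Beta–binomial updating is additive in the counts, the combined data contributed (α_post−α_prior, β_post−β_prior) successes and failures.
Total across both batches: 16−9=7 correct bits, 42−17=25 errors.
Subtract the first batch: 7−2=5 correct bits and 25−15=10 errors.

5 correct bits and 10 errors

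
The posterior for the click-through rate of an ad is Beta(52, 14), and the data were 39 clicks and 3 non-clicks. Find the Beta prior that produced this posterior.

A Beta(α, β) prior with s successes and f failures in binomial data gives a Beta(α+s, β+f) posterior.
So α = 52 − 39 = 13 and β = 14 − 3 = 11.

Beta(13, 11)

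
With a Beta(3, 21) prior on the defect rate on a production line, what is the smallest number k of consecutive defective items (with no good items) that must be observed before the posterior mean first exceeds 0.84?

After k defective items and 0 good items the posterior is Beta(3+k, 21), with mean (3+k)/(3+21+k).
Set (3+k)/(24+k) > 0.84 and solve: k > (0.84·24 − 3)/(1 − 0.84) = 107.250.
The smallest integer exceeding 107.250 is 108.

k = 108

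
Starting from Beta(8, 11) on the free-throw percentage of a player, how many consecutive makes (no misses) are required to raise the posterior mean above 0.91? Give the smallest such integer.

After k makes and 0 misses the posterior is Beta(8+k, 11), with mean (8+k)/(8+11+k).
Set (8+k)/(19+k) > 0.91 and solve: k > (0.91·19 − 8)/(1 − 0.91) = 103.222.
The smallest integer exceeding 103.222 is 104.

k = 104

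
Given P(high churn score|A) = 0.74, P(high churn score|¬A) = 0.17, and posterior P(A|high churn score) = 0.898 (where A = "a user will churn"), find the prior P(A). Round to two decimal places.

P(A) = 0.67

In odds form, posterior odds = prior odds × likelihood ratio, so prior odds = posterior odds ÷ LR.
Posterior odds = 0.898/(1−0.898) = 8.8039. LR = 0.74/0.17 = 4.3529.
Prior odds = 8.8039/4.3529 = 2.0225, so P(A) = 2.0225/(1+2.0225) ≈ 0.67.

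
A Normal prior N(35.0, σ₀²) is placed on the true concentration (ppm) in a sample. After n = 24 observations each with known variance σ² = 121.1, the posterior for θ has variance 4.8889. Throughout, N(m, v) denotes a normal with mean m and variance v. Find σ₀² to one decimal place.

For the Normal–Normal model with known σ², precisions add: τ_n = τ₀ + n/σ².
So 1/σ₀² = 1/4.8889 − 24/121.1 = 0.204545 − 0.198183 = 0.006362.
Hence σ₀² = 1/0.006362 ≈ 157.2.

σ₀² = 157.2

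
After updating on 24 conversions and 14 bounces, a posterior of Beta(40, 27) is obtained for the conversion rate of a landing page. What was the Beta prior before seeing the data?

Beta(16, 13)

Beta is conjugate to the binomial likelihood: posterior = Beta(a+s, b+f).
So a = 40 − 24 = 16 and b = 27 − 14 = 13.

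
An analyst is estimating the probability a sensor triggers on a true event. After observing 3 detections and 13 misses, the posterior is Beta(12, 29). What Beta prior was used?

Under Beta–binomial conjugacy the posterior parameters are (a+s, b+f).
Subtract the data counts: 12−3=9, 29−13=16.

Beta(9, 16)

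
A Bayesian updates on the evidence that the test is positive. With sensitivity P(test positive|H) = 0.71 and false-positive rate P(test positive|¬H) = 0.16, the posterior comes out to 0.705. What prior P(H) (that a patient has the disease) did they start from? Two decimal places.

Bayes' rule in odds form gives O(H|E) = O(H)·[P(E|H)/P(E|¬H)], hence O(H) = O(H|E)/LR.
Posterior odds = 0.705/(1−0.705) = 2.3898. LR = 0.71/0.16 = 4.4375.
Prior odds = 2.3898/4.4375 = 0.5385, so P(H) = 0.5385/(1+0.5385) ≈ 0.35.

P(H) = 0.35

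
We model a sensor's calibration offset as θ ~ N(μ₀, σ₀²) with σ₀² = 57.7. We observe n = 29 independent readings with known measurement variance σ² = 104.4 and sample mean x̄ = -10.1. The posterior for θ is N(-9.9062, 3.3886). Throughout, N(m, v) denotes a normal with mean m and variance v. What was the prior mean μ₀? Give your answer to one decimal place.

The posterior mean is a precision-weighted average: μ_n = (τ₀μ₀ + τ_data·x̄)/(τ₀+τ_data), with τ₀=1/σ₀² and τ_data=n/σ².
Here τ₀ = 1/57.7 = 0.017331 and τ_data = 29/104.4 = 0.277778, so τ_n = 0.295109.
Rearranging for μ₀: μ₀ = (μ_n·τ_n − τ_data·x̄)/τ₀ = (-9.9062·0.295109 − 0.277778·-10.1) / 0.017331 = -0.117851/0.017331 ≈ -6.8.

μ₀ = -6.8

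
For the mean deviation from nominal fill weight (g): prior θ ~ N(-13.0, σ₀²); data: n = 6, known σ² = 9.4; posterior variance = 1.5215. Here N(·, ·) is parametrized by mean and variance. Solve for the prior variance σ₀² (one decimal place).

For the Normal–Normal model with known σ², precisions add: τ_n = τ₀ + n/σ².
So 1/σ₀² = 1/1.5215 − 6/9.4 = 0.657246 − 0.638298 = 0.018948.
Hence σ₀² = 1/0.018948 ≈ 52.8.

σ₀² = 52.8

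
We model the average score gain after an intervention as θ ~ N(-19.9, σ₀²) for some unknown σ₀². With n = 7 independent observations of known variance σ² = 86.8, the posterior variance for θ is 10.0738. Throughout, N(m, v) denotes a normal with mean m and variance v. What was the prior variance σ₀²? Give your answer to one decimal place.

For the Normal–Normal model with known σ², precisions add: τ_n = τ₀ + n/σ².
So 1/σ₀² = 1/10.0738 − 7/86.8 = 0.099267 − 0.080645 = 0.018622.
Hence σ₀² = 1/0.018622 ≈ 53.7.

σ₀² = 53.7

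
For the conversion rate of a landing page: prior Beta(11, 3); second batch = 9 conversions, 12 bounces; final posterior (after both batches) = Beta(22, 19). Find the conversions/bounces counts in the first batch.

2 conversions and 4 bounces

Sequential conjugate updates are equivalent to a single update on the pooled data, so total successes = posterior α − prior α and total failures = posterior β − prior β.
Total across both batches: 22−11=11 conversions, 19−3=16 bounces.
Subtract the second batch: 11−9=2 conversions and 16−12=4 bounces.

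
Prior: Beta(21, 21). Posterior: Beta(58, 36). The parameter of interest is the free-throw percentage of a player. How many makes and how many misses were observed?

37 makes and 15 misses

A Beta(a, b) prior with s successes and f failures in binomial data gives a Beta(a+s, b+f) posterior.
So s = 58 − 21 = 37 and f = 36 − 21 = 15.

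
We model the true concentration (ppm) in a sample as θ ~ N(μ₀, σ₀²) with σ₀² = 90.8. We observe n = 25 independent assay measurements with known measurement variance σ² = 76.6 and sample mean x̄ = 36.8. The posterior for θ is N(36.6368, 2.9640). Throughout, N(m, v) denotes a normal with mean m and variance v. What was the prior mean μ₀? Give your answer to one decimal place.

With known observation variance, the Normal–Normal posterior has precision τ_n = τ₀ + n/σ² and mean μ_n = (τ₀μ₀ + (n/σ²)x̄)/τ_n.
Here τ₀ = 1/90.8 = 0.011013 and τ_data = 25/76.6 = 0.326371, so τ_n = 0.337384.
Rearranging for μ₀: μ₀ = (μ_n·τ_n − τ_data·x̄)/τ₀ = (36.6368·0.337384 − 0.326371·36.8) / 0.011013 = 0.350217/0.011013 ≈ 31.8.

μ₀ = 31.8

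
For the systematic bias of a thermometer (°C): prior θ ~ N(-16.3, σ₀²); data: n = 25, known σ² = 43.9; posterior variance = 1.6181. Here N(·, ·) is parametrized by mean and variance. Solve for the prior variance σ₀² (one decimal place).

For the Normal–Normal model with known σ², precisions add: τ_n = τ₀ + n/σ².
So 1/σ₀² = 1/1.6181 − 25/43.9 = 0.618009 − 0.569476 = 0.048533.
Hence σ₀² = 1/0.048533 ≈ 20.6.

σ₀² = 20.6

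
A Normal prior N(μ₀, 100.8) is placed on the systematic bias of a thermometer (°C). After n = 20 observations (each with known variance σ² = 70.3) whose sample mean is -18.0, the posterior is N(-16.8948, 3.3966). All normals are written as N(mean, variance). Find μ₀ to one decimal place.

The posterior mean is a precision-weighted average: μ_n = (τ₀μ₀ + τ_data·x̄)/(τ₀+τ_data), with τ₀=1/σ₀² and τ_data=n/σ².
Here τ₀ = 1/100.8 = 0.009921 and τ_data = 20/70.3 = 0.284495, so τ_n = 0.294416.
Rearranging for μ₀: μ₀ = (μ_n·τ_n − τ_data·x̄)/τ₀ = (-16.8948·0.294416 − 0.284495·-18.0) / 0.009921 = 0.146811/0.009921 ≈ 14.8.

μ₀ = 14.8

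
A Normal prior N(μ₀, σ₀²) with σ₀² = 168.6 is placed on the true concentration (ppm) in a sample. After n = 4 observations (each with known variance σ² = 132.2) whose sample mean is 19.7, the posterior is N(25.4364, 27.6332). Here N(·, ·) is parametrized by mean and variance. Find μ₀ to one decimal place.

μ₀ = 54.7

The posterior mean is a precision-weighted average: μ_n = (τ₀μ₀ + τ_data·x̄)/(τ₀+τ_data), with τ₀=1/σ₀² and τ_data=n/σ².
Here τ₀ = 1/168.6 = 0.005931 and τ_data = 4/132.2 = 0.030257, so τ_n = 0.036188.
Rearranging for μ₀: μ₀ = (μ_n·τ_n − τ_data·x̄)/τ₀ = (25.4364·0.036188 − 0.030257·19.7) / 0.005931 = 0.324430/0.005931 ≈ 54.7.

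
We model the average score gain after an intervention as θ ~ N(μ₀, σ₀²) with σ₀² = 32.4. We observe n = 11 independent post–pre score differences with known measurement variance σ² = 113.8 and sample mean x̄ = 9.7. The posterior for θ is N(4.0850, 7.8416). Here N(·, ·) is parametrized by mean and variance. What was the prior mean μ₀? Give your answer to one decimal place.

μ₀ = -13.5

The posterior mean is a precision-weighted average: μ_n = (τ₀μ₀ + τ_data·x̄)/(τ₀+τ_data), with τ₀=1/σ₀² and τ_data=n/σ².
Here τ₀ = 1/32.4 = 0.030864 and τ_data = 11/113.8 = 0.096661, so τ_n = 0.127525.
Rearranging for μ₀: μ₀ = (μ_n·τ_n − τ_data·x̄)/τ₀ = (4.0850·0.127525 − 0.096661·9.7) / 0.030864 = -0.416672/0.030864 ≈ -13.5.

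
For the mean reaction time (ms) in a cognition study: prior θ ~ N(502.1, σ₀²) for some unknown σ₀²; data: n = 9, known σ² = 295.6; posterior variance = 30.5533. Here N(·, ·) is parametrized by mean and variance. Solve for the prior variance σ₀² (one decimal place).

For the Normal–Normal model with known σ², precisions add: τ_n = τ₀ + n/σ².
So 1/σ₀² = 1/30.5533 − 9/295.6 = 0.032730 − 0.030447 = 0.002283.
Hence σ₀² = 1/0.002283 ≈ 438.0.

σ₀² = 438.0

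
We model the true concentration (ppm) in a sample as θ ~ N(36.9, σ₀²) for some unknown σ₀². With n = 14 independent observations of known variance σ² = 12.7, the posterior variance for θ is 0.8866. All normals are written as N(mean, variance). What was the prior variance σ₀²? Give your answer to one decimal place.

σ₀² = 39.2

For the Normal–Normal model with known σ², precisions add: τ_n = τ₀ + n/σ².
So 1/σ₀² = 1/0.8866 − 14/12.7 = 1.127904 − 1.102362 = 0.025542.
Hence σ₀² = 1/0.025542 ≈ 39.2.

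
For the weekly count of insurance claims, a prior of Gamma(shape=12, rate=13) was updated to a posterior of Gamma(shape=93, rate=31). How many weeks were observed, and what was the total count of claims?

n = 18 weeks with total 81 claims

Gamma–Poisson conjugacy: posterior shape = α + Σxᵢ, posterior rate = β + n.
Matching: Σxᵢ = 93 − 12 = 81 and n = 31 − 13 = 18.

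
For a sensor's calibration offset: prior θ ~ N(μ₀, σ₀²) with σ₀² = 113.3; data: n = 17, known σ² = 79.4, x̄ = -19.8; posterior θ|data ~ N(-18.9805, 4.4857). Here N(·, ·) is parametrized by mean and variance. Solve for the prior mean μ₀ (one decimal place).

The posterior mean is a precision-weighted average: μ_n = (τ₀μ₀ + τ_data·x̄)/(τ₀+τ_data), with τ₀=1/σ₀² and τ_data=n/σ².
Here τ₀ = 1/113.3 = 0.008826 and τ_data = 17/79.4 = 0.214106, so τ_n = 0.222932.
Rearranging for μ₀: μ₀ = (μ_n·τ_n − τ_data·x̄)/τ₀ = (-18.9805·0.222932 − 0.214106·-19.8) / 0.008826 = 0.007938/0.008826 ≈ 0.9.

μ₀ = 0.9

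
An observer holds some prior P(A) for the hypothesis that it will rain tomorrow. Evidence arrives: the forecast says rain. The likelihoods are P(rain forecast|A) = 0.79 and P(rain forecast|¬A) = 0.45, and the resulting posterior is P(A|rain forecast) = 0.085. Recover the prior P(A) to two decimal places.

In odds form, posterior odds = prior odds × likelihood ratio, so prior odds = posterior odds ÷ LR.
Posterior odds = 0.085/(1−0.085) = 0.0929. LR = 0.79/0.45 = 1.7556.
Prior odds = 0.0929/1.7556 = 0.0529, so P(A) = 0.0529/(1+0.0529) ≈ 0.05.

P(A) = 0.05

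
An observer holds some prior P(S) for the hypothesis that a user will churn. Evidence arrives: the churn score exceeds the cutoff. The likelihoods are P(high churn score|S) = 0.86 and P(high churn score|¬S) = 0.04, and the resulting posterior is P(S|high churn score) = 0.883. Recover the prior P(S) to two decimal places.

In odds form, posterior odds = prior odds × likelihood ratio, so prior odds = posterior odds ÷ LR.
Posterior odds = 0.883/(1−0.883) = 7.5470. LR = 0.86/0.04 = 21.5000.
Prior odds = 7.5470/21.5000 = 0.3510, so P(S) = 0.3510/(1+0.3510) ≈ 0.26.

P(S) = 0.26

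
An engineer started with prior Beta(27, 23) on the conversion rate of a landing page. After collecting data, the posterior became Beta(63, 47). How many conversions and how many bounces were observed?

36 conversions and 24 bounces

A Beta(α, β) prior with s successes and f failures in binomial data gives a Beta(α+s, β+f) posterior.
So s = 63 − 27 = 36 and f = 47 − 23 = 24.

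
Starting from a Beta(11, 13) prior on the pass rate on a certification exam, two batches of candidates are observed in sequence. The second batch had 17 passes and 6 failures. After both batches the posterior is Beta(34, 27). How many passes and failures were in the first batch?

6 passes and 8 failures

Because Beta–binomial updating is additive in the counts, the combined data contributed (α_post−α_prior, β_post−β_prior) successes and failures.
Total across both batches: 34−11=23 passes, 27−13=14 failures.
Subtract the second batch: 23−17=6 passes and 14−6=8 failures.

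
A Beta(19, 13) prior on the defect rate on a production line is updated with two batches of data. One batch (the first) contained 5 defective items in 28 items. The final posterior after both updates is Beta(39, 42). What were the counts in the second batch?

15 defective items and 6 good items

Because Beta–binomial updating is additive in the counts, the combined data contributed (α_post−α_prior, β_post−β_prior) successes and failures.
Total across both batches: 39−19=20 defective items, 42−13=29 good items.
Subtract the first batch: 20−5=15 defective items and 29−23=6 good items.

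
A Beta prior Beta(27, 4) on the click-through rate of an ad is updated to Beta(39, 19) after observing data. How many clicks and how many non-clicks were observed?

12 clicks and 15 non-clicks

Beta is conjugate to the binomial likelihood: posterior = Beta(α+s, β+f).
Match parameters: s=39−27=12, f=19−4=15.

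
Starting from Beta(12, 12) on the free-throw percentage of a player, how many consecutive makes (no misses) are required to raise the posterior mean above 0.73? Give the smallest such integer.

After k makes and 0 misses the posterior is Beta(12+k, 12), with mean (12+k)/(12+12+k).
Set (12+k)/(24+k) > 0.73 and solve: k > (0.73·24 − 12)/(1 − 0.73) = 20.444.
The smallest integer exceeding 20.444 is 21, and checking k=21: (33)/(45) = 0.7333 > 0.73.

k = 21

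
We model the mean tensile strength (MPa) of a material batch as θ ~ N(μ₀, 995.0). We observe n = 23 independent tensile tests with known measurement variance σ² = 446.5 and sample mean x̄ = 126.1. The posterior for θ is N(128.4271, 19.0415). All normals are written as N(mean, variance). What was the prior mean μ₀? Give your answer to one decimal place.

μ₀ = 247.7

The posterior mean is a precision-weighted average: μ_n = (τ₀μ₀ + τ_data·x̄)/(τ₀+τ_data), with τ₀=1/σ₀² and τ_data=n/σ².
Here τ₀ = 1/995.0 = 0.001005 and τ_data = 23/446.5 = 0.051512, so τ_n = 0.052517.
Rearranging for μ₀: μ₀ = (μ_n·τ_n − τ_data·x̄)/τ₀ = (128.4271·0.052517 − 0.051512·126.1) / 0.001005 = 0.248943/0.001005 ≈ 247.7.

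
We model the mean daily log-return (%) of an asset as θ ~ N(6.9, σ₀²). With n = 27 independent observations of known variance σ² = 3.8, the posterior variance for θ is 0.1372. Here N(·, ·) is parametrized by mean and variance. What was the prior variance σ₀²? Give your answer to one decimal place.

σ₀² = 5.5

Posterior precision equals prior precision plus data precision: 1/σ_n² = 1/σ₀² + n/σ².
So 1/σ₀² = 1/0.1372 − 27/3.8 = 7.288630 − 7.105263 = 0.183367.
Hence σ₀² = 1/0.183367 ≈ 5.5.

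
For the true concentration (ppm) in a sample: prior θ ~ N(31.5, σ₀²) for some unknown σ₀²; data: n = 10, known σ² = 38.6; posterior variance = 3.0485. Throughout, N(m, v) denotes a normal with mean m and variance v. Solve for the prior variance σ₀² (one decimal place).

σ₀² = 14.5

For the Normal–Normal model with known σ², precisions add: τ_n = τ₀ + n/σ².
So 1/σ₀² = 1/3.0485 − 10/38.6 = 0.328030 − 0.259067 = 0.068963.
Hence σ₀² = 1/0.068963 ≈ 14.5.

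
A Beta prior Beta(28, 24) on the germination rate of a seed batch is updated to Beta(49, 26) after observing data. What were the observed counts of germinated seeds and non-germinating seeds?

Under Beta–binomial conjugacy the posterior parameters are (α+s, β+f).
Match parameters: s=49−28=21, f=26−24=2.

21 germinated seeds and 2 non-germinating seeds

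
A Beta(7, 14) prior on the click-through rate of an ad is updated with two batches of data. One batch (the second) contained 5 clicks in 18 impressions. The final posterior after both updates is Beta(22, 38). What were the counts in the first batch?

10 clicks and 11 non-clicks

Sequential conjugate updates are equivalent to a single update on the pooled data, so total successes = posterior α − prior α and total failures = posterior β − prior β.
Total across both batches: 22−7=15 clicks, 38−14=24 non-clicks.
Subtract the second batch: 15−5=10 clicks and 24−13=11 non-clicks.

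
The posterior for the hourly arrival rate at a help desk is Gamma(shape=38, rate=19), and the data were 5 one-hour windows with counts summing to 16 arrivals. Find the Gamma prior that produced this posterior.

Gamma(shape=22, rate=14)

Gamma–Poisson conjugacy: posterior shape = α + Σxᵢ, posterior rate = β + n.
So α = 38 − 16 = 22 and β = 19 − 5 = 14.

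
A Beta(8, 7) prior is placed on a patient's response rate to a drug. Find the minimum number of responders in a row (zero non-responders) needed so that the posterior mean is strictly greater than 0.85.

After k responders and 0 non-responders the posterior is Beta(8+k, 7), with mean (8+k)/(8+7+k).
Set (8+k)/(15+k) > 0.85 and solve: k > (0.85·15 − 8)/(1 − 0.85) = 31.667.
The smallest integer exceeding 31.667 is 32, and checking k=32: (40)/(47) = 0.8511 > 0.85.

k = 32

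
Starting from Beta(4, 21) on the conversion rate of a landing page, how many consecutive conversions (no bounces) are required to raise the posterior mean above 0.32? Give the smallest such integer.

After k conversions and 0 bounces the posterior is Beta(4+k, 21), with mean (4+k)/(4+21+k).
Set (4+k)/(25+k) > 0.32 and solve: k > (0.32·25 − 4)/(1 − 0.32) = 5.882.
The smallest integer exceeding 5.882 is 6, and checking k=6: (10)/(31) = 0.3226 > 0.32.

k = 6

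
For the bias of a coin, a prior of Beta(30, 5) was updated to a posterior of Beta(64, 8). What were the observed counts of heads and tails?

34 heads and 3 tails

A Beta(a, b) prior with s successes and f failures in binomial data gives a Beta(a+s, b+f) posterior.
Match parameters: s=64−30=34, f=8−5=3.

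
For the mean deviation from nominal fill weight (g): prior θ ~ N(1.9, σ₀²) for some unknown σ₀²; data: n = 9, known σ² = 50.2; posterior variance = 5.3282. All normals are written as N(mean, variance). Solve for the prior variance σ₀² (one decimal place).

For the Normal–Normal model with known σ², precisions add: τ_n = τ₀ + n/σ².
So 1/σ₀² = 1/5.3282 − 9/50.2 = 0.187681 − 0.179283 = 0.008398.
Hence σ₀² = 1/0.008398 ≈ 119.1.

σ₀² = 119.1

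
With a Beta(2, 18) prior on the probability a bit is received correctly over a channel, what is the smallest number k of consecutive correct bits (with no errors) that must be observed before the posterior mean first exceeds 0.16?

k = 2

After k correct bits and 0 errors the posterior is Beta(2+k, 18), with mean (2+k)/(2+18+k).
Set (2+k)/(20+k) > 0.16 and solve: k > (0.16·20 − 2)/(1 − 0.16) = 1.429.
The smallest integer exceeding 1.429 is 2.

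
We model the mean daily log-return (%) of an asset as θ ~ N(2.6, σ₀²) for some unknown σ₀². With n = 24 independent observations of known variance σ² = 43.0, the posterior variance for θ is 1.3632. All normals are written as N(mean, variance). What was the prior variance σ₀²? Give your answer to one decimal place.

σ₀² = 5.7

Posterior precision equals prior precision plus data precision: 1/σ_n² = 1/σ₀² + n/σ².
So 1/σ₀² = 1/1.3632 − 24/43.0 = 0.733568 − 0.558140 = 0.175428.
Hence σ₀² = 1/0.175428 ≈ 5.7.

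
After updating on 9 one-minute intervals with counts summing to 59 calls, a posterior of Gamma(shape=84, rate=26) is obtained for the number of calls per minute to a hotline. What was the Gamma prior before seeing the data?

Gamma(shape=25, rate=17)

A Gamma(α, β) prior (rate parametrization) on a Poisson rate with n observations summing to S gives posterior Gamma(α+S, β+n).
So α = 84 − 59 = 25 and β = 26 − 9 = 17.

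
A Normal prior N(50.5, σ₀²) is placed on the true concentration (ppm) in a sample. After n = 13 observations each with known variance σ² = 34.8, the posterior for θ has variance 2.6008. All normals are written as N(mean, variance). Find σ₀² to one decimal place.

σ₀² = 91.5

For the Normal–Normal model with known σ², precisions add: τ_n = τ₀ + n/σ².
So 1/σ₀² = 1/2.6008 − 13/34.8 = 0.384497 − 0.373563 = 0.010934.
Hence σ₀² = 1/0.010934 ≈ 91.5.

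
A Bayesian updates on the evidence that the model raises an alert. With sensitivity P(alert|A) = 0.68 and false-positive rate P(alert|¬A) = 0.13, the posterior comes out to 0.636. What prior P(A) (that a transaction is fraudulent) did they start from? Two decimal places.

In odds form, posterior odds = prior odds × likelihood ratio, so prior odds = posterior odds ÷ LR.
Posterior odds = 0.636/(1−0.636) = 1.7473. LR = 0.68/0.13 = 5.2308.
Prior odds = 1.7473/5.2308 = 0.3340, so P(A) = 0.3340/(1+0.3340) ≈ 0.25.

P(A) = 0.25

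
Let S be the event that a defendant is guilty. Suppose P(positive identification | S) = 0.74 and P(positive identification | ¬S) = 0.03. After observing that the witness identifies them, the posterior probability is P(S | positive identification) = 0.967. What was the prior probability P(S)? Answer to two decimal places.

Bayes' rule in odds form gives O(S|E) = O(S)·[P(E|S)/P(E|¬S)], hence O(S) = O(S|E)/LR.
Posterior odds = 0.967/(1−0.967) = 29.3030. LR = 0.74/0.03 = 24.6667.
Prior odds = 29.3030/24.6667 = 1.1880, so P(S) = 1.1880/(1+1.1880) ≈ 0.54.

P(S) = 0.54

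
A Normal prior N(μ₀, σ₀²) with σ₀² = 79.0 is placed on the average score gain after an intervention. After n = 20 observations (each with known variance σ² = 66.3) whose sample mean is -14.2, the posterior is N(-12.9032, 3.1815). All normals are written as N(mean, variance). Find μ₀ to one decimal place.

The posterior mean is a precision-weighted average: μ_n = (τ₀μ₀ + τ_data·x̄)/(τ₀+τ_data), with τ₀=1/σ₀² and τ_data=n/σ².
Here τ₀ = 1/79.0 = 0.012658 and τ_data = 20/66.3 = 0.301659, so τ_n = 0.314317.
Rearranging for μ₀: μ₀ = (μ_n·τ_n − τ_data·x̄)/τ₀ = (-12.9032·0.314317 − 0.301659·-14.2) / 0.012658 = 0.227863/0.012658 ≈ 18.0.

μ₀ = 18.0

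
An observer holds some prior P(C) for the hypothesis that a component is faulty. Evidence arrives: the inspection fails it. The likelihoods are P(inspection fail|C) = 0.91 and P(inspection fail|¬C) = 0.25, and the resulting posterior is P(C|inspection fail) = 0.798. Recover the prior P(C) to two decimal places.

In odds form, posterior odds = prior odds × likelihood ratio, so prior odds = posterior odds ÷ LR.
Posterior odds = 0.798/(1−0.798) = 3.9505. LR = 0.91/0.25 = 3.6400.
Prior odds = 3.9505/3.6400 = 1.0853, so P(C) = 1.0853/(1+1.0853) ≈ 0.52.

P(C) = 0.52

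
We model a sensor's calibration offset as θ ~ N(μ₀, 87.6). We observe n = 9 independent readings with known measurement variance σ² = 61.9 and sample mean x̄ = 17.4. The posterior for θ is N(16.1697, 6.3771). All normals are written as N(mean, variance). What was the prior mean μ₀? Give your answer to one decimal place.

With known observation variance, the Normal–Normal posterior has precision τ_n = τ₀ + n/σ² and mean μ_n = (τ₀μ₀ + (n/σ²)x̄)/τ_n.
Here τ₀ = 1/87.6 = 0.011416 and τ_data = 9/61.9 = 0.145396, so τ_n = 0.156812.
Rearranging for μ₀: μ₀ = (μ_n·τ_n − τ_data·x̄)/τ₀ = (16.1697·0.156812 − 0.145396·17.4) / 0.011416 = 0.005713/0.011416 ≈ 0.5.

μ₀ = 0.5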